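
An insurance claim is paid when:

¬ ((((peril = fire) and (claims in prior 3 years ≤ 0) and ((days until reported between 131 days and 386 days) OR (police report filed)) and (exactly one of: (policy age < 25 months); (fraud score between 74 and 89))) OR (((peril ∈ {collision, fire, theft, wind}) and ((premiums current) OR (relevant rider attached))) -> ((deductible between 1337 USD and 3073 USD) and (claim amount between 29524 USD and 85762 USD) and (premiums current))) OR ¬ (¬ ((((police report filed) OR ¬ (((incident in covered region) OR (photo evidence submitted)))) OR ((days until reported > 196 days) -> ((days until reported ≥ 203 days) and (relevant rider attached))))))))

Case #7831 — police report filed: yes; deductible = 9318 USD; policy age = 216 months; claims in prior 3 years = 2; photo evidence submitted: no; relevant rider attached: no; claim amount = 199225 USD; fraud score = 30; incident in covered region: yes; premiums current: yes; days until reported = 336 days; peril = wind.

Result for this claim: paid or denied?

Denied

Atomic conditions:
  peril = fire: wind == fire is false
  claims in prior 3 years ≤ 0: 2 ≤ 0 is false
  days until reported between 131 days and 386 days: 336 in [131, 386] is true
  police report filed: yes → true
  policy age < 25 months: 216 < 25 is false
  fraud score between 74 and 89: 30 in [74, 89] is false
  peril ∈ {collision, fire, theft, wind}: wind is in the set → true
  premiums current: yes → true
  relevant rider attached: no → false
  deductible between 1337 USD and 3073 USD: 9318 in [1337, 3073] is false
  claim amount between 29524 USD and 85762 USD: 199225 in [29524, 85762] is false
  incident in covered region: yes → true
  photo evidence submitted: no → false
  days until reported > 196 days: 336 > 196 is true
  days until reported ≥ 203 days: 336 ≥ 203 is true
Combine:
[1.1.3] true OR true = true
[1.1.4] exactly-one(false, false) = false
[1.1] false AND false AND true AND false = false
[1.2.1.2] true OR false = true
[1.2.1] true AND true = true
[1.2.2] false AND false AND true = false
[1.2] true → false = false
[1.3.1.1.1.2.1] true OR false = true
[1.3.1.1.1.2] NOT true = false
[1.3.1.1.1] true OR false = true
[1.3.1.1.2.2] true AND false = false
[1.3.1.1.2] true → false = false
[1.3.1.1] true OR false = true
[1.3.1] NOT true = false
[1.3] NOT false = true
[1] false OR false OR true = true
[root] NOT true = false
Overall: false → denied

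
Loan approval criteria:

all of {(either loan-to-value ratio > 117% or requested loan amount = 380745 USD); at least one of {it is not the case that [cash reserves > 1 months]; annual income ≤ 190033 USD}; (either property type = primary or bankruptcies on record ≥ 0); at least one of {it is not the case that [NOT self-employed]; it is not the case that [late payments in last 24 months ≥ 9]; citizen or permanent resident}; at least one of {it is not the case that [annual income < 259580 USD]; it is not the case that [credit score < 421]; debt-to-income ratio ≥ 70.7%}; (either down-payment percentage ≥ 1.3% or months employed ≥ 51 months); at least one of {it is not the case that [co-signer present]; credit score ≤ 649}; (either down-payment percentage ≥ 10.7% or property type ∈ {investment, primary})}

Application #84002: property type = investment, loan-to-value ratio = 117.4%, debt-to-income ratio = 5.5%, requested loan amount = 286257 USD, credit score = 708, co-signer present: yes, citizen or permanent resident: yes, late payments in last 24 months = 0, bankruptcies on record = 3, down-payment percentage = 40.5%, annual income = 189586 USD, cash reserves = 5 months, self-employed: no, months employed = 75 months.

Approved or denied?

Denied

Atomic conditions:
  loan-to-value ratio > 117%: 117.4 > 117 is true
  requested loan amount = 380745 USD: 286257 == 380745 is false
  cash reserves > 1 months: 5 > 1 is true
  annual income ≤ 190033 USD: 189586 ≤ 190033 is true
  property type = primary: investment == primary is false
  bankruptcies on record ≥ 0: 3 ≥ 0 is true
  NOT self-employed: no → true
  late payments in last 24 months ≥ 9: 0 ≥ 9 is false
  citizen or permanent resident: yes → true
  annual income < 259580 USD: 189586 < 259580 is true
  credit score < 421: 708 < 421 is false
  debt-to-income ratio ≥ 70.7%: 5.5 ≥ 70.7 is false
  down-payment percentage ≥ 1.3%: 40.5 ≥ 1.3 is true
  months employed ≥ 51 months: 75 ≥ 51 is true
  co-signer present: yes → true
  credit score ≤ 649: 708 ≤ 649 is false
  down-payment percentage ≥ 10.7%: 40.5 ≥ 10.7 is true
  property type ∈ {investment, primary}: investment is in the set → true
Combine:
[1] true OR false = true
[2.1] NOT true = false
[2] false OR true = true
[3] false OR true = true
[4.1] NOT true = false
[4.2] NOT false = true
[4] false OR true OR true = true
[5.1] NOT true = false
[5.2] NOT false = true
[5] false OR true OR false = true
[6] true OR true = true
[7.1] NOT true = false
[7] false OR false = false
[8] true OR true = true
[root] true AND true AND true AND true AND true AND true AND false AND true = false
Overall: false → denied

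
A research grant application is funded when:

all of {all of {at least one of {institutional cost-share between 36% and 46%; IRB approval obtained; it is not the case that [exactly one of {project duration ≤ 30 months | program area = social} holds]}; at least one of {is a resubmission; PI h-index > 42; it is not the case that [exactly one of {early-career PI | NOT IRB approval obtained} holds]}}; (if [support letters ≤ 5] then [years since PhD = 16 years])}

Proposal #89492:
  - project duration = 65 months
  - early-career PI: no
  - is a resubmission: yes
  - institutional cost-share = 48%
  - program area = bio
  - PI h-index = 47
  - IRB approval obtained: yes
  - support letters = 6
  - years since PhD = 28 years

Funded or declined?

Atomic conditions:
  institutional cost-share between 36% and 46%: 48 in [36, 46] is false
  IRB approval obtained: yes → true
  project duration ≤ 30 months: 65 ≤ 30 is false
  program area = social: bio == social is false
  is a resubmission: yes → true
  PI h-index > 42: 47 > 42 is true
  early-career PI: no → false
  NOT IRB approval obtained: yes → false
  support letters ≤ 5: 6 ≤ 5 is false
  years since PhD = 16 years: 28 == 16 is false
Combine:
[1.1.3.1] exactly-one(false, false) = false
[1.1.3] NOT false = true
[1.1] false OR true OR true = true
[1.2.3.1] exactly-one(false, false) = false
[1.2.3] NOT false = true
[1.2] true OR true OR true = true
[1] true AND true = true
[2] false → false (antecedent false ⇒ implication holds) = true
[root] true AND true = true
Overall: true → funded

Funded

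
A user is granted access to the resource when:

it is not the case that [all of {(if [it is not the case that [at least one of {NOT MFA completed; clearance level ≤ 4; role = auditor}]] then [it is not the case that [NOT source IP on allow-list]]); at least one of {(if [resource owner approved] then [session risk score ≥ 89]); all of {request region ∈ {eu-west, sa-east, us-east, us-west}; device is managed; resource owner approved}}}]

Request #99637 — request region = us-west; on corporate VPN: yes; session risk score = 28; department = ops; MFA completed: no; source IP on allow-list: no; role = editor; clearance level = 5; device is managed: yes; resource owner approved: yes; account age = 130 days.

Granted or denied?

Atomic conditions:
  NOT MFA completed: no → true
  clearance level ≤ 4: 5 ≤ 4 is false
  role = auditor: editor == auditor is false
  NOT source IP on allow-list: no → true
  resource owner approved: yes → true
  session risk score ≥ 89: 28 ≥ 89 is false
  request region ∈ {eu-west, sa-east, us-east, us-west}: us-west is in the set → true
  device is managed: yes → true
Combine:
[1.1.1.1] true OR false OR false = true
[1.1.1] NOT true = false
[1.1.2] NOT true = false
[1.1] false → false (antecedent false ⇒ implication holds) = true
[1.2.1] true → false = false
[1.2.2] true AND true AND true = true
[1.2] false OR true = true
[1] true AND true = true
[root] NOT true = false
Overall: false → denied

Denied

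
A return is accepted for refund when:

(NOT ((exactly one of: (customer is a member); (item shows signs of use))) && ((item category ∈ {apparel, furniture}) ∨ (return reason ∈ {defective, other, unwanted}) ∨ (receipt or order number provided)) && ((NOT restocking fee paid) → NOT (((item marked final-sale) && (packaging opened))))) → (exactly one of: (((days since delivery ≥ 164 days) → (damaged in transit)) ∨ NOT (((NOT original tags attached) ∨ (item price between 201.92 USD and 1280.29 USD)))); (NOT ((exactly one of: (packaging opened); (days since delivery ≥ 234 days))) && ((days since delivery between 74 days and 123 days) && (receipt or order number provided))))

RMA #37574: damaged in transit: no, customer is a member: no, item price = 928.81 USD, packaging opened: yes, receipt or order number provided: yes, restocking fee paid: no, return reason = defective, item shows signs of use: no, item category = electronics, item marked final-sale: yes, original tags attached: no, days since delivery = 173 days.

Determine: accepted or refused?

Accepted

Atomic conditions:
  customer is a member: no → false
  item shows signs of use: no → false
  item category ∈ {apparel, furniture}: electronics is not in the set → false
  return reason ∈ {defective, other, unwanted}: defective is in the set → true
  receipt or order number provided: yes → true
  NOT restocking fee paid: no → true
  item marked final-sale: yes → true
  packaging opened: yes → true
  days since delivery ≥ 164 days: 173 ≥ 164 is true
  damaged in transit: no → false
  NOT original tags attached: no → true
  item price between 201.92 USD and 1280.29 USD: 928.81 in [201.92, 1280.29] is true
  days since delivery ≥ 234 days: 173 ≥ 234 is false
  days since delivery between 74 days and 123 days: 173 in [74, 123] is false
Combine:
[1.1.1] exactly-one(false, false) = false
[1.1] NOT false = true
[1.2] false OR true OR true = true
[1.3.2.1] true AND true = true
[1.3.2] NOT true = false
[1.3] true → false = false
[1] true AND true AND false = false
[2.1.1] true → false = false
[2.1.2.1] true OR true = true
[2.1.2] NOT true = false
[2.1] false OR false = false
[2.2.1.1] exactly-one(true, false) = true
[2.2.1] NOT true = false
[2.2.2] false AND true = false
[2.2] false AND false = false
[2] exactly-one(false, false) = false
[root] false → false (antecedent false ⇒ implication holds) = true
Overall: true → accepted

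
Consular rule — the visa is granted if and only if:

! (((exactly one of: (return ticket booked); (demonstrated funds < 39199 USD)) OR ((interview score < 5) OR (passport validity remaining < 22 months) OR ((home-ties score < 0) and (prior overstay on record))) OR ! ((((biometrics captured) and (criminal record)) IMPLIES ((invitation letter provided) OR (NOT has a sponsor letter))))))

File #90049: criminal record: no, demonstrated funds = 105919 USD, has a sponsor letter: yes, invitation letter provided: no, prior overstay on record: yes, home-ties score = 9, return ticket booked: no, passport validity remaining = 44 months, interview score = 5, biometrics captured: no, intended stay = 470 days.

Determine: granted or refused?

Atomic conditions:
  return ticket booked: no → false
  demonstrated funds < 39199 USD: 105919 < 39199 is false
  interview score < 5: 5 < 5 is false
  passport validity remaining < 22 months: 44 < 22 is false
  home-ties score < 0: 9 < 0 is false
  prior overstay on record: yes → true
  biometrics captured: no → false
  criminal record: no → false
  invitation letter provided: no → false
  NOT has a sponsor letter: yes → false
Combine:
[1.1] exactly-one(false, false) = false
[1.2.3] false AND true = false
[1.2] false OR false OR false = false
[1.3.1.1] false AND false = false
[1.3.1.2] false OR false = false
[1.3.1] false → false (antecedent false ⇒ implication holds) = true
[1.3] NOT true = false
[1] false OR false OR false = false
[root] NOT false = true
Overall: true → granted

Granted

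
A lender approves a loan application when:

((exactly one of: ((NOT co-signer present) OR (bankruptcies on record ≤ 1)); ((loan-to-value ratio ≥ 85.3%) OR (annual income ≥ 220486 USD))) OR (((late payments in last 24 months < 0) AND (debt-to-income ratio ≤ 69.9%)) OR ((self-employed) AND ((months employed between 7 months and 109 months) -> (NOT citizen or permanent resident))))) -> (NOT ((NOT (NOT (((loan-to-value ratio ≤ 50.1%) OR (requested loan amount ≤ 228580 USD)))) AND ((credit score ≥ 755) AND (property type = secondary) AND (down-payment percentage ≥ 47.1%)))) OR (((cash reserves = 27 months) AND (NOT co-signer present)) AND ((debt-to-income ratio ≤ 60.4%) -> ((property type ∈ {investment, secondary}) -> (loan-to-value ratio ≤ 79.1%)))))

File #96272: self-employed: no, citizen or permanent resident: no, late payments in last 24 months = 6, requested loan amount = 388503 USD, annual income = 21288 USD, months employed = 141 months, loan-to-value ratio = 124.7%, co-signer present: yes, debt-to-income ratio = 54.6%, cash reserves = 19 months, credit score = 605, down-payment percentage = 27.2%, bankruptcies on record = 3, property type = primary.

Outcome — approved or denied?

Approved

Atomic conditions:
  NOT co-signer present: yes → false
  bankruptcies on record ≤ 1: 3 ≤ 1 is false
  loan-to-value ratio ≥ 85.3%: 124.7 ≥ 85.3 is true
  annual income ≥ 220486 USD: 21288 ≥ 220486 is false
  late payments in last 24 months < 0: 6 < 0 is false
  debt-to-income ratio ≤ 69.9%: 54.6 ≤ 69.9 is true
  self-employed: no → false
  months employed between 7 months and 109 months: 141 in [7, 109] is false
  NOT citizen or permanent resident: no → true
  loan-to-value ratio ≤ 50.1%: 124.7 ≤ 50.1 is false
  requested loan amount ≤ 228580 USD: 388503 ≤ 228580 is false
  credit score ≥ 755: 605 ≥ 755 is false
  property type = secondary: primary == secondary is false
  down-payment percentage ≥ 47.1%: 27.2 ≥ 47.1 is false
  cash reserves = 27 months: 19 == 27 is false
  debt-to-income ratio ≤ 60.4%: 54.6 ≤ 60.4 is true
  property type ∈ {investment, secondary}: primary is not in the set → false
  loan-to-value ratio ≤ 79.1%: 124.7 ≤ 79.1 is false
Combine:
[1.1.1] false OR false = false
[1.1.2] true OR false = true
[1.1] exactly-one(false, true) = true
[1.2.1] false AND true = false
[1.2.2.2] false → true (antecedent false ⇒ implication holds) = true
[1.2.2] false AND true = false
[1.2] false OR false = false
[1] true OR false = true
[2.1.1.1.1.1] false OR false = false
[2.1.1.1.1] NOT false = true
[2.1.1.1] NOT true = false
[2.1.1.2] false AND false AND false = false
[2.1.1] false AND false = false
[2.1] NOT false = true
[2.2.1] false AND false = false
[2.2.2.2] false → false (antecedent false ⇒ implication holds) = true
[2.2.2] true → true = true
[2.2] false AND true = false
[2] true OR false = true
[root] true → true = true
Overall: true → approved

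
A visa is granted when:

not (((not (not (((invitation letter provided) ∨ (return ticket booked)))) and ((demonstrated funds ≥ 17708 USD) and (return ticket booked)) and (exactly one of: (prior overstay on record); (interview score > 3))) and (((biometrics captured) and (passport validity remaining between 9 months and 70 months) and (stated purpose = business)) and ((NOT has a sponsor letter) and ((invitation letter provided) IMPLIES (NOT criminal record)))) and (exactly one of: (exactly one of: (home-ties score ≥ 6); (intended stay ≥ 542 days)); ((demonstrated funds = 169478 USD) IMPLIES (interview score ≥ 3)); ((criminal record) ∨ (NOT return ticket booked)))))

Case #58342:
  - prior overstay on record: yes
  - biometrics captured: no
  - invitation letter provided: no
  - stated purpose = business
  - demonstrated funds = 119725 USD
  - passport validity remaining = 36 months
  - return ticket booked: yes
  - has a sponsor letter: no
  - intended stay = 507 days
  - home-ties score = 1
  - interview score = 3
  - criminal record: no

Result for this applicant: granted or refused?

Atomic conditions:
  invitation letter provided: no → false
  return ticket booked: yes → true
  demonstrated funds ≥ 17708 USD: 119725 ≥ 17708 is true
  prior overstay on record: yes → true
  interview score > 3: 3 > 3 is false
  biometrics captured: no → false
  passport validity remaining between 9 months and 70 months: 36 in [9, 70] is true
  stated purpose = business: business == business is true
  NOT has a sponsor letter: no → true
  NOT criminal record: no → true
  home-ties score ≥ 6: 1 ≥ 6 is false
  intended stay ≥ 542 days: 507 ≥ 542 is false
  demonstrated funds = 169478 USD: 119725 == 169478 is false
  interview score ≥ 3: 3 ≥ 3 is true
  criminal record: no → false
  NOT return ticket booked: yes → false
Combine:
[1.1.1.1.1] false OR true = true
[1.1.1.1] NOT true = false
[1.1.1] NOT false = true
[1.1.2] true AND true = true
[1.1.3] exactly-one(true, false) = true
[1.1] true AND true AND true = true
[1.2.1] false AND true AND true = false
[1.2.2.2] false → true (antecedent false ⇒ implication holds) = true
[1.2.2] true AND true = true
[1.2] false AND true = false
[1.3.1] exactly-one(false, false) = false
[1.3.2] false → true (antecedent false ⇒ implication holds) = true
[1.3.3] false OR false = false
[1.3] exactly-one(false, true, false) = true
[1] true AND false AND true = false
[root] NOT false = true
Overall: true → granted

Granted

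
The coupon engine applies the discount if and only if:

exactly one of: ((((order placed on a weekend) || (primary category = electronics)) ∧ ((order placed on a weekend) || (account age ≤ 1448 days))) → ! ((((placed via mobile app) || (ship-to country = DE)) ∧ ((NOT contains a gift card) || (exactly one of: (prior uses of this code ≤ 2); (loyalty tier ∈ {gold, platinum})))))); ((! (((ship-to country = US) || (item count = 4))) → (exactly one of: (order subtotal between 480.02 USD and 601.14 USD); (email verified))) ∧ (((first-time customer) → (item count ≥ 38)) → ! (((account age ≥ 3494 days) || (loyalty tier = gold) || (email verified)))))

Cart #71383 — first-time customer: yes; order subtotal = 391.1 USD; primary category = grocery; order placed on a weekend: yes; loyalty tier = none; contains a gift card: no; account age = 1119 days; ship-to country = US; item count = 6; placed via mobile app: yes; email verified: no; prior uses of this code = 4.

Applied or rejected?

Applied

Atomic conditions:
  order placed on a weekend: yes → true
  primary category = electronics: grocery == electronics is false
  account age ≤ 1448 days: 1119 ≤ 1448 is true
  placed via mobile app: yes → true
  ship-to country = DE: US == DE is false
  NOT contains a gift card: no → true
  prior uses of this code ≤ 2: 4 ≤ 2 is false
  loyalty tier ∈ {gold, platinum}: none is not in the set → false
  ship-to country = US: US == US is true
  item count = 4: 6 == 4 is false
  order subtotal between 480.02 USD and 601.14 USD: 391.1 in [480.02, 601.14] is false
  email verified: no → false
  first-time customer: yes → true
  item count ≥ 38: 6 ≥ 38 is false
  account age ≥ 3494 days: 1119 ≥ 3494 is false
  loyalty tier = gold: none == gold is false
Combine:
[1.1.1] true OR false = true
[1.1.2] true OR true = true
[1.1] true AND true = true
[1.2.1.1] true OR false = true
[1.2.1.2.2] exactly-one(false, false) = false
[1.2.1.2] true OR false = true
[1.2.1] true AND true = true
[1.2] NOT true = false
[1] true → false = false
[2.1.1.1] true OR false = true
[2.1.1] NOT true = false
[2.1.2] exactly-one(false, false) = false
[2.1] false → false (antecedent false ⇒ implication holds) = true
[2.2.1] true → false = false
[2.2.2.1] false OR false OR false = false
[2.2.2] NOT false = true
[2.2] false → true (antecedent false ⇒ implication holds) = true
[2] true AND true = true
[root] exactly-one(false, true) = true
Overall: true → applied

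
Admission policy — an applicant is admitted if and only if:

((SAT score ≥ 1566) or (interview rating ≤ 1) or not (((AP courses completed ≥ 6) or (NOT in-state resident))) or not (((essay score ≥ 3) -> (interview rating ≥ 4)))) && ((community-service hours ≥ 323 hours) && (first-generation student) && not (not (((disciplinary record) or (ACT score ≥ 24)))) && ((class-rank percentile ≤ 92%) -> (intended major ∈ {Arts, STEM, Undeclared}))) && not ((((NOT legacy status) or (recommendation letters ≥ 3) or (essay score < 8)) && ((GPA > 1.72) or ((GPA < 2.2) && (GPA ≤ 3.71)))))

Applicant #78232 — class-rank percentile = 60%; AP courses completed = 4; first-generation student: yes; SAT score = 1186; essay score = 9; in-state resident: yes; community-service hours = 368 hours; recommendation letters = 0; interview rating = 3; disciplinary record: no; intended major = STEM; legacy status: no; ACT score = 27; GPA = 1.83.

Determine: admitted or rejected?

Atomic conditions:
  SAT score ≥ 1566: 1186 ≥ 1566 is false
  interview rating ≤ 1: 3 ≤ 1 is false
  AP courses completed ≥ 6: 4 ≥ 6 is false
  NOT in-state resident: yes → false
  essay score ≥ 3: 9 ≥ 3 is true
  interview rating ≥ 4: 3 ≥ 4 is false
  community-service hours ≥ 323 hours: 368 ≥ 323 is true
  first-generation student: yes → true
  disciplinary record: no → false
  ACT score ≥ 24: 27 ≥ 24 is true
  class-rank percentile ≤ 92%: 60 ≤ 92 is true
  intended major ∈ {Arts, STEM, Undeclared}: STEM is in the set → true
  NOT legacy status: no → true
  recommendation letters ≥ 3: 0 ≥ 3 is false
  essay score < 8: 9 < 8 is false
  GPA > 1.72: 1.83 > 1.72 is true
  GPA < 2.2: 1.83 < 2.2 is true
  GPA ≤ 3.71: 1.83 ≤ 3.71 is true
Combine:
[1.3.1] false OR false = false
[1.3] NOT false = true
[1.4.1] true → false = false
[1.4] NOT false = true
[1] false OR false OR true OR true = true
[2.3.1.1] false OR true = true
[2.3.1] NOT true = false
[2.3] NOT false = true
[2.4] true → true = true
[2] true AND true AND true AND true = true
[3.1.1] true OR false OR false = true
[3.1.2.2] true AND true = true
[3.1.2] true OR true = true
[3.1] true AND true = true
[3] NOT true = false
[root] true AND true AND false = false
Overall: false → rejected

Rejected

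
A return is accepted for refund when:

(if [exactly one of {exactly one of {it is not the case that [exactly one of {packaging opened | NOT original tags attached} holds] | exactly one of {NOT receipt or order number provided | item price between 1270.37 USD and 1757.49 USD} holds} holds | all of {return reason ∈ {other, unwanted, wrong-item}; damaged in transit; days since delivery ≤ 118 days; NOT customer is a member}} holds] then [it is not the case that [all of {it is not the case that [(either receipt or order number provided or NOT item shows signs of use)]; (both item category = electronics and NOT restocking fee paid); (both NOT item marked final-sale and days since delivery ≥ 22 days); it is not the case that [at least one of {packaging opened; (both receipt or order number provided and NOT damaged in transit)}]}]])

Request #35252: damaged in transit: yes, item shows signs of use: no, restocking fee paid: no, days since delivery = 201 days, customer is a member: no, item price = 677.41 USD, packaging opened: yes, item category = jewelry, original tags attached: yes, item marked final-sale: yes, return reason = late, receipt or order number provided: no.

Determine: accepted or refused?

Atomic conditions:
  packaging opened: yes → true
  NOT original tags attached: yes → false
  NOT receipt or order number provided: no → true
  item price between 1270.37 USD and 1757.49 USD: 677.41 in [1270.37, 1757.49] is false
  return reason ∈ {other, unwanted, wrong-item}: late is not in the set → false
  damaged in transit: yes → true
  days since delivery ≤ 118 days: 201 ≤ 118 is false
  NOT customer is a member: no → true
  receipt or order number provided: no → false
  NOT item shows signs of use: no → true
  item category = electronics: jewelry == electronics is false
  NOT restocking fee paid: no → true
  NOT item marked final-sale: yes → false
  days since delivery ≥ 22 days: 201 ≥ 22 is true
  NOT damaged in transit: yes → false
Combine:
[1.1.1.1] exactly-one(true, false) = true
[1.1.1] NOT true = false
[1.1.2] exactly-one(true, false) = true
[1.1] exactly-one(false, true) = true
[1.2] false AND true AND false AND true = false
[1] exactly-one(true, false) = true
[2.1.1.1] false OR true = true
[2.1.1] NOT true = false
[2.1.2] false AND true = false
[2.1.3] false AND true = false
[2.1.4.1.2] false AND false = false
[2.1.4.1] true OR false = true
[2.1.4] NOT true = false
[2.1] false AND false AND false AND false = false
[2] NOT false = true
[root] true → true = true
Overall: true → accepted

Accepted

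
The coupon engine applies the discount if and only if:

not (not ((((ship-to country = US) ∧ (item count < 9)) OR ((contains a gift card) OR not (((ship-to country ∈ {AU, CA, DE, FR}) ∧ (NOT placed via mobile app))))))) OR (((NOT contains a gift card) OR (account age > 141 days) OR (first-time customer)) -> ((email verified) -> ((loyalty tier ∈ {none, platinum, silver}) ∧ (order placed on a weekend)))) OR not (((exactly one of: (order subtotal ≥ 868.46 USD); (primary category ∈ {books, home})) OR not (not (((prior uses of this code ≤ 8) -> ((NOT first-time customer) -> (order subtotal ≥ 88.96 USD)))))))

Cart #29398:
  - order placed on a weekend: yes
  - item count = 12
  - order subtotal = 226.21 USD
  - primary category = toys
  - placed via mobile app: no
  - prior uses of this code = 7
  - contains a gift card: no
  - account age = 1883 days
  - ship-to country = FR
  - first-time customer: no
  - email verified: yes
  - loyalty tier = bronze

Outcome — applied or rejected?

Rejected

Atomic conditions:
  ship-to country = US: FR == US is false
  item count < 9: 12 < 9 is false
  contains a gift card: no → false
  ship-to country ∈ {AU, CA, DE, FR}: FR is in the set → true
  NOT placed via mobile app: no → true
  NOT contains a gift card: no → true
  account age > 141 days: 1883 > 141 is true
  first-time customer: no → false
  email verified: yes → true
  loyalty tier ∈ {none, platinum, silver}: bronze is not in the set → false
  order placed on a weekend: yes → true
  order subtotal ≥ 868.46 USD: 226.21 ≥ 868.46 is false
  primary category ∈ {books, home}: toys is not in the set → false
  prior uses of this code ≤ 8: 7 ≤ 8 is true
  NOT first-time customer: no → true
  order subtotal ≥ 88.96 USD: 226.21 ≥ 88.96 is true
Combine:
[1.1.1.1] false AND false = false
[1.1.1.2.2.1] true AND true = true
[1.1.1.2.2] NOT true = false
[1.1.1.2] false OR false = false
[1.1.1] false OR false = false
[1.1] NOT false = true
[1] NOT true = false
[2.1] true OR true OR false = true
[2.2.2] false AND true = false
[2.2] true → false = false
[2] true → false = false
[3.1.1] exactly-one(false, false) = false
[3.1.2.1.1.2] true → true = true
[3.1.2.1.1] true → true = true
[3.1.2.1] NOT true = false
[3.1.2] NOT false = true
[3.1] false OR true = true
[3] NOT true = false
[root] false OR false OR false = false
Overall: false → rejected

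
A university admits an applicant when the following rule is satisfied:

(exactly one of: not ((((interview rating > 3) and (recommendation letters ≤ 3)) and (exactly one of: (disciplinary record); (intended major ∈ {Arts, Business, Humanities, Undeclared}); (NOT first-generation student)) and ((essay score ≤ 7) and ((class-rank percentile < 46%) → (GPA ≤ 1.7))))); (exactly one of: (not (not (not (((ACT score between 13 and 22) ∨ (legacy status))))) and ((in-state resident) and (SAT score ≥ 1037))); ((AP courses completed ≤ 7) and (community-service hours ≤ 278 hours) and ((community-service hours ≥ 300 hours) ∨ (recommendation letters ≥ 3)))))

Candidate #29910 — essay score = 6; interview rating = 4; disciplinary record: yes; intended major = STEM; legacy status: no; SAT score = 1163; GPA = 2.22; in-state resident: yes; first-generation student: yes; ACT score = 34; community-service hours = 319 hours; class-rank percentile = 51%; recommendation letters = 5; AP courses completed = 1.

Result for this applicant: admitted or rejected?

Atomic conditions:
  interview rating > 3: 4 > 3 is true
  recommendation letters ≤ 3: 5 ≤ 3 is false
  disciplinary record: yes → true
  intended major ∈ {Arts, Business, Humanities, Undeclared}: STEM is not in the set → false
  NOT first-generation student: yes → false
  essay score ≤ 7: 6 ≤ 7 is true
  class-rank percentile < 46%: 51 < 46 is false
  GPA ≤ 1.7: 2.22 ≤ 1.7 is false
  ACT score between 13 and 22: 34 in [13, 22] is false
  legacy status: no → false
  in-state resident: yes → true
  SAT score ≥ 1037: 1163 ≥ 1037 is true
  AP courses completed ≤ 7: 1 ≤ 7 is true
  community-service hours ≤ 278 hours: 319 ≤ 278 is false
  community-service hours ≥ 300 hours: 319 ≥ 300 is true
  recommendation letters ≥ 3: 5 ≥ 3 is true
Combine:
[1.1.1] true AND false = false
[1.1.2] exactly-one(true, false, false) = true
[1.1.3.2] false → false (antecedent false ⇒ implication holds) = true
[1.1.3] true AND true = true
[1.1] false AND true AND true = false
[1] NOT false = true
[2.1.1.1.1.1] false OR false = false
[2.1.1.1.1] NOT false = true
[2.1.1.1] NOT true = false
[2.1.1] NOT false = true
[2.1.2] true AND true = true
[2.1] true AND true = true
[2.2.3] true OR true = true
[2.2] true AND false AND true = false
[2] exactly-one(true, false) = true
[root] exactly-one(true, true) = false
Overall: false → rejected

Rejected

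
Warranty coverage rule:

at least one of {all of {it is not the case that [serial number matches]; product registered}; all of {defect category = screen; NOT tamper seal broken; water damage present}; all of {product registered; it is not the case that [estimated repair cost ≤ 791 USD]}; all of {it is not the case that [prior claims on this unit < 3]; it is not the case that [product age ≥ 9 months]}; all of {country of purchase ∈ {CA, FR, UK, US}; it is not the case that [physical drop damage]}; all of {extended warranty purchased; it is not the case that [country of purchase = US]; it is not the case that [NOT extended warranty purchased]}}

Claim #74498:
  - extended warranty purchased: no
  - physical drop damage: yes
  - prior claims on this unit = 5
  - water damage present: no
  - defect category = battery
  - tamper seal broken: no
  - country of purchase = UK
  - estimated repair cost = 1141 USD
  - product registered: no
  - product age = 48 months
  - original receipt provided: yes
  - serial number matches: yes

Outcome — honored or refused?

Atomic conditions:
  serial number matches: yes → true
  product registered: no → false
  defect category = screen: battery == screen is false
  NOT tamper seal broken: no → true
  water damage present: no → false
  estimated repair cost ≤ 791 USD: 1141 ≤ 791 is false
  prior claims on this unit < 3: 5 < 3 is false
  product age ≥ 9 months: 48 ≥ 9 is true
  country of purchase ∈ {CA, FR, UK, US}: UK is in the set → true
  physical drop damage: yes → true
  extended warranty purchased: no → false
  country of purchase = US: UK == US is false
  NOT extended warranty purchased: no → true
Combine:
[1.1] NOT true = false
[1] false AND false = false
[2] false AND true AND false = false
[3.2] NOT false = true
[3] false AND true = false
[4.1] NOT false = true
[4.2] NOT true = false
[4] true AND false = false
[5.2] NOT true = false
[5] true AND false = false
[6.2] NOT false = true
[6.3] NOT true = false
[6] false AND true AND false = false
[root] false OR false OR false OR false OR false OR false = false
Overall: false → refused

Refused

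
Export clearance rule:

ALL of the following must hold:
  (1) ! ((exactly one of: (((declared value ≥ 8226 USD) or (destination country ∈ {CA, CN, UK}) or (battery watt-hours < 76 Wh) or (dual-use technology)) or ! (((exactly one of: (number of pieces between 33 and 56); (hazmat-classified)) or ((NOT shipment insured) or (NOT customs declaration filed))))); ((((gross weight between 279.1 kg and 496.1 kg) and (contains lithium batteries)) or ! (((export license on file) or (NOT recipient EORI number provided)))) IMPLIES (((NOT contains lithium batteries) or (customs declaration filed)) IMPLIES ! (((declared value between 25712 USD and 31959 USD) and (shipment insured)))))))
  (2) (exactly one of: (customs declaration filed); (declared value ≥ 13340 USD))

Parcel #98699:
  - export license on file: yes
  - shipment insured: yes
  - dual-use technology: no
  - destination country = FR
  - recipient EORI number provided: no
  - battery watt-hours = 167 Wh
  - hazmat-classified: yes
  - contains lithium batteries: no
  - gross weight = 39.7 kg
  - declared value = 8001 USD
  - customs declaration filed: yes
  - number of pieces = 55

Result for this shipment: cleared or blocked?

Atomic conditions:
  declared value ≥ 8226 USD: 8001 ≥ 8226 is false
  destination country ∈ {CA, CN, UK}: FR is not in the set → false
  battery watt-hours < 76 Wh: 167 < 76 is false
  dual-use technology: no → false
  number of pieces between 33 and 56: 55 in [33, 56] is true
  hazmat-classified: yes → true
  NOT shipment insured: yes → false
  NOT customs declaration filed: yes → false
  gross weight between 279.1 kg and 496.1 kg: 39.7 in [279.1, 496.1] is false
  contains lithium batteries: no → false
  export license on file: yes → true
  NOT recipient EORI number provided: no → true
  NOT contains lithium batteries: no → true
  customs declaration filed: yes → true
  declared value between 25712 USD and 31959 USD: 8001 in [25712, 31959] is false
  shipment insured: yes → true
  declared value ≥ 13340 USD: 8001 ≥ 13340 is false
Combine:
[1.1.1.1] false OR false OR false OR false = false
[1.1.1.2.1.1] exactly-one(true, true) = false
[1.1.1.2.1.2] false OR false = false
[1.1.1.2.1] false OR false = false
[1.1.1.2] NOT false = true
[1.1.1] false OR true = true
[1.1.2.1.1] false AND false = false
[1.1.2.1.2.1] true OR true = true
[1.1.2.1.2] NOT true = false
[1.1.2.1] false OR false = false
[1.1.2.2.1] true OR true = true
[1.1.2.2.2.1] false AND true = false
[1.1.2.2.2] NOT false = true
[1.1.2.2] true → true = true
[1.1.2] false → true (antecedent false ⇒ implication holds) = true
[1.1] exactly-one(true, true) = false
[1] NOT false = true
[2] exactly-one(true, false) = true
[root] true AND true = true
Overall: true → cleared

Cleared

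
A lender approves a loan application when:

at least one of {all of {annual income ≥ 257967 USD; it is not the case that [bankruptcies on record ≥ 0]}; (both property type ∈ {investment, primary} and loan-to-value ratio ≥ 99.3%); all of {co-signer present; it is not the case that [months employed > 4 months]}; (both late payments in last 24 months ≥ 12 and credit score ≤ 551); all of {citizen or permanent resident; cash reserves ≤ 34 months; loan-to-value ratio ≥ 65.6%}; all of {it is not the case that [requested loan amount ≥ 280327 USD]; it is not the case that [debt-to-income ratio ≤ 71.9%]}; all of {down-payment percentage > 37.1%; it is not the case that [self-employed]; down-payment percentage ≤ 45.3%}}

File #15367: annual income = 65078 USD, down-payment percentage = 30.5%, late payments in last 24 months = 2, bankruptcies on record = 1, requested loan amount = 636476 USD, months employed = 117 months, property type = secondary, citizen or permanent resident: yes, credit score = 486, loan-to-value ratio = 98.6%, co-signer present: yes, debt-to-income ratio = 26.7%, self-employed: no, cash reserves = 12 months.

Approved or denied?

Atomic conditions:
  annual income ≥ 257967 USD: 65078 ≥ 257967 is false
  bankruptcies on record ≥ 0: 1 ≥ 0 is true
  property type ∈ {investment, primary}: secondary is not in the set → false
  loan-to-value ratio ≥ 99.3%: 98.6 ≥ 99.3 is false
  co-signer present: yes → true
  months employed > 4 months: 117 > 4 is true
  late payments in last 24 months ≥ 12: 2 ≥ 12 is false
  credit score ≤ 551: 486 ≤ 551 is true
  citizen or permanent resident: yes → true
  cash reserves ≤ 34 months: 12 ≤ 34 is true
  loan-to-value ratio ≥ 65.6%: 98.6 ≥ 65.6 is true
  requested loan amount ≥ 280327 USD: 636476 ≥ 280327 is true
  debt-to-income ratio ≤ 71.9%: 26.7 ≤ 71.9 is true
  down-payment percentage > 37.1%: 30.5 > 37.1 is false
  self-employed: no → false
  down-payment percentage ≤ 45.3%: 30.5 ≤ 45.3 is true
Combine:
[1.2] NOT true = false
[1] false AND false = false
[2] false AND false = false
[3.2] NOT true = false
[3] true AND false = false
[4] false AND true = false
[5] true AND true AND true = true
[6.1] NOT true = false
[6.2] NOT true = false
[6] false AND false = false
[7.2] NOT false = true
[7] false AND true AND true = false
[root] false OR false OR false OR false OR true OR false OR false = true
Overall: true → approved

Approved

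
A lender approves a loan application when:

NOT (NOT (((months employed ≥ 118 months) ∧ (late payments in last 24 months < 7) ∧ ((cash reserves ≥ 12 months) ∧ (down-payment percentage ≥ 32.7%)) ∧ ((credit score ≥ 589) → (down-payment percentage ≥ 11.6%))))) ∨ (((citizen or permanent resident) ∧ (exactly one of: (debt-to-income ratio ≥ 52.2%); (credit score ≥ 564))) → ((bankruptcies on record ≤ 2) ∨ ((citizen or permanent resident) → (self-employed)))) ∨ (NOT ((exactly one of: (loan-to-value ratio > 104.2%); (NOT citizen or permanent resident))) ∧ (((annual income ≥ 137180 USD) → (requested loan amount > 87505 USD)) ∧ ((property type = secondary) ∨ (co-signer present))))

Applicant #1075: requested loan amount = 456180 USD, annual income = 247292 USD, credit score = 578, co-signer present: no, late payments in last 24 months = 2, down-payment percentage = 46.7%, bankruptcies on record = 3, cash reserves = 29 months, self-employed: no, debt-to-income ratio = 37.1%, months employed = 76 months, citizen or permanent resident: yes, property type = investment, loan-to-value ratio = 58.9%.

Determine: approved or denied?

Atomic conditions:
  months employed ≥ 118 months: 76 ≥ 118 is false
  late payments in last 24 months < 7: 2 < 7 is true
  cash reserves ≥ 12 months: 29 ≥ 12 is true
  down-payment percentage ≥ 32.7%: 46.7 ≥ 32.7 is true
  credit score ≥ 589: 578 ≥ 589 is false
  down-payment percentage ≥ 11.6%: 46.7 ≥ 11.6 is true
  citizen or permanent resident: yes → true
  debt-to-income ratio ≥ 52.2%: 37.1 ≥ 52.2 is false
  credit score ≥ 564: 578 ≥ 564 is true
  bankruptcies on record ≤ 2: 3 ≤ 2 is false
  self-employed: no → false
  loan-to-value ratio > 104.2%: 58.9 > 104.2 is false
  NOT citizen or permanent resident: yes → false
  annual income ≥ 137180 USD: 247292 ≥ 137180 is true
  requested loan amount > 87505 USD: 456180 > 87505 is true
  property type = secondary: investment == secondary is false
  co-signer present: no → false
Combine:
[1.1.1.3] true AND true = true
[1.1.1.4] false → true (antecedent false ⇒ implication holds) = true
[1.1.1] false AND true AND true AND true = false
[1.1] NOT false = true
[1] NOT true = false
[2.1.2] exactly-one(false, true) = true
[2.1] true AND true = true
[2.2.2] true → false = false
[2.2] false OR false = false
[2] true → false = false
[3.1.1] exactly-one(false, false) = false
[3.1] NOT false = true
[3.2.1] true → true = true
[3.2.2] false OR false = false
[3.2] true AND false = false
[3] true AND false = false
[root] false OR false OR false = false
Overall: false → denied

Denied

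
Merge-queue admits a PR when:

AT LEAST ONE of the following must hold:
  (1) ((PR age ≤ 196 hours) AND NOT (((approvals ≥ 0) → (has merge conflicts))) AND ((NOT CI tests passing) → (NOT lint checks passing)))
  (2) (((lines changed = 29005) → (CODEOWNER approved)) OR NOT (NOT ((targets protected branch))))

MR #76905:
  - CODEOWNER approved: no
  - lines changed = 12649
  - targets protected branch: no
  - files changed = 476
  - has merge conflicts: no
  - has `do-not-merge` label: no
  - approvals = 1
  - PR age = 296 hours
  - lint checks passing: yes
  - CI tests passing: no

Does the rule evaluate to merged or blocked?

Merged

Atomic conditions:
  PR age ≤ 196 hours: 296 ≤ 196 is false
  approvals ≥ 0: 1 ≥ 0 is true
  has merge conflicts: no → false
  NOT CI tests passing: no → true
  NOT lint checks passing: yes → false
  lines changed = 29005: 12649 == 29005 is false
  CODEOWNER approved: no → false
  targets protected branch: no → false
Combine:
[1.2.1] true → false = false
[1.2] NOT false = true
[1.3] true → false = false
[1] false AND true AND false = false
[2.1] false → false (antecedent false ⇒ implication holds) = true
[2.2.1] NOT false = true
[2.2] NOT true = false
[2] true OR false = true
[root] false OR true = true
Overall: true → merged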